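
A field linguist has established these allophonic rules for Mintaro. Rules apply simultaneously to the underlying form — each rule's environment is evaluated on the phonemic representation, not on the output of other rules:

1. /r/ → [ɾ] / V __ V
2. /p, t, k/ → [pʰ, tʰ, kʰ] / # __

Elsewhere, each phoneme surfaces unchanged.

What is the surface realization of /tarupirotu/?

/t/ — word-initial, word-initially — surfaces as [tʰ] (rule 2).
/a/ stays [a].
/r/ (between /a/ and /u/): between two vowels, so rule 1 applies → [ɾ].
/u/ stays [u].
/p/ (between /u/ and /i/) fails the environment for rule 2, so it stays [p].
/i/ stays [i].
Rule 1 applies to /r/ (between /i/ and /o/: between two vowels) → [ɾ].
/o/ (between /r/ and /t/) is unaffected → [o].
/t/ (between /o/ and /u/) is in the target of rule 2 but the environment (word-initially) is not met → [t].
/u/ (word-final) is unaffected → [u].

[tʰaɾupiɾotu]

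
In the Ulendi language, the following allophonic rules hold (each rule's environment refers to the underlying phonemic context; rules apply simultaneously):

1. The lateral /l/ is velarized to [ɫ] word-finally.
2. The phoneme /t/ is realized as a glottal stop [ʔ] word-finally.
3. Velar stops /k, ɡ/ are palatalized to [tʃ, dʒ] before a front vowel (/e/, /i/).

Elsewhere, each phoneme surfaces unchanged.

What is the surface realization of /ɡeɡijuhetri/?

[dʒedʒijuhetri]

Rule 3 applies to /ɡ/ (word-initial: before a front vowel) → [dʒ].
/e/ — not in any rule's target class → [e].
/ɡ/ (between /e/ and /i/): before a front vowel, so rule 3 applies → [dʒ].
/i/ — not in any rule's target class → [i].
/j/ (between /i/ and /u/): no rule targets it → [j].
/u/ (between /j/ and /h/): no rule targets it → [u].
/h/ (between /u/ and /e/) is unaffected → [h].
/e/ stays [e].
/t/ (between /e/ and /r/) is in the target of rule 2 but the environment (word-finally) is not met → [t].
/r/ — not in any rule's target class → [r].
/i/ stays [i].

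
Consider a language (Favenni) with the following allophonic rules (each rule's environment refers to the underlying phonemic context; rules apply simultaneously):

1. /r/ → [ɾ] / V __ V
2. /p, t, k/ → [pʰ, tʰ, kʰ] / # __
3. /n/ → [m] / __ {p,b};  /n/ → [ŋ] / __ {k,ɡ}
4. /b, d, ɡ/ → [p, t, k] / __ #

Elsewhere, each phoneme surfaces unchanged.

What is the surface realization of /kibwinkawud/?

/k/ — word-initial, word-initially — surfaces as [kʰ] (rule 2).
/i/ stays [i].
/b/ (between /i/ and /w/) is in the target of rule 4 but the environment (word-finally) is not met → [b].
/w/ — not in any rule's target class → [w].
/i/ stays [i].
Rule 3 applies to /n/ (between /i/ and /k/: before a labial or velar stop) → [ŋ].
/k/ (between /n/ and /a/) fails the environment for rule 2, so it stays [k].
/a/ (between /k/ and /w/) is unaffected → [a].
/w/ stays [w].
/u/ — not in any rule's target class → [u].
Rule 4 applies to /d/ (word-final: word-finally) → [t].

[kʰibwiŋkawut]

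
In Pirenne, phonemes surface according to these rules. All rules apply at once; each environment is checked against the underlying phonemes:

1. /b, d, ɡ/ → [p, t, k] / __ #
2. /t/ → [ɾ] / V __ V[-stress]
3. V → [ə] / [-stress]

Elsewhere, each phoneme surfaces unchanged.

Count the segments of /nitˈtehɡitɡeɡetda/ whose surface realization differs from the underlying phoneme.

Segments that undergo a rule: /i/ → [ə] (rule 3); /i/ → [ə] (rule 3); /e/ → [ə] (rule 3); /e/ → [ə] (rule 3); /a/ → [ə] (rule 3).
All other segments surface unchanged.

5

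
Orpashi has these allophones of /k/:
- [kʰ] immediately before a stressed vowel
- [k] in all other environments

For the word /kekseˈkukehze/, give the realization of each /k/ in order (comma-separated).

[k], [k], [kʰ], [k]

Occurrence 1 (position 1): no conditioning environment matches → elsewhere allophone [k].
Occurrence 2 (position 3): no conditioning environment matches → elsewhere allophone [k].
Occurrence 3 (position 6): immediately before a stressed vowel → [kʰ].
Occurrence 4 (position 8): no conditioning environment matches → elsewhere allophone [k].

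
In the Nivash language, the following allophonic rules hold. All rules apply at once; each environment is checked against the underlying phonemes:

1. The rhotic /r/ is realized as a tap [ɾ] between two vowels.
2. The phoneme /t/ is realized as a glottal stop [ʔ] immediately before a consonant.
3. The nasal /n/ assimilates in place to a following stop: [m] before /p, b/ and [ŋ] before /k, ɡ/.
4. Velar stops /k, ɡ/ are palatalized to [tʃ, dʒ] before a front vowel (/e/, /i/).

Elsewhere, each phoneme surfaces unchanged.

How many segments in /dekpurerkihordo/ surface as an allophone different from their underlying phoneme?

Segments that undergo a rule: /r/ → [ɾ] (rule 1); /k/ → [tʃ] (rule 4).
All other segments surface unchanged.

2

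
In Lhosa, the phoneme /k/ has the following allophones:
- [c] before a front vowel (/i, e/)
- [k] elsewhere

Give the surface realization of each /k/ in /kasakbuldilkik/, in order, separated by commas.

Occurrence 1 (position 1): no conditioning environment matches → elsewhere allophone [k].
Occurrence 2 (position 5): no conditioning environment matches → elsewhere allophone [k].
Occurrence 3 (position 12): before a front vowel → [c].
Occurrence 4 (position 14): no conditioning environment matches → elsewhere allophone [k].

[k], [k], [c], [k]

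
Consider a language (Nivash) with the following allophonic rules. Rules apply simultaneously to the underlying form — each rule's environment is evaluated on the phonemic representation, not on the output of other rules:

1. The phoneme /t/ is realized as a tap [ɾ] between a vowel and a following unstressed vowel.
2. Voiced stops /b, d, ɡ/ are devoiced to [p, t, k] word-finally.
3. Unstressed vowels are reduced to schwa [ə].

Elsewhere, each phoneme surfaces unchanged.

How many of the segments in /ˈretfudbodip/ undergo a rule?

Segments that undergo a rule: /u/ → [ə] (rule 3); /o/ → [ə] (rule 3); /i/ → [ə] (rule 3).
All other segments surface unchanged.

3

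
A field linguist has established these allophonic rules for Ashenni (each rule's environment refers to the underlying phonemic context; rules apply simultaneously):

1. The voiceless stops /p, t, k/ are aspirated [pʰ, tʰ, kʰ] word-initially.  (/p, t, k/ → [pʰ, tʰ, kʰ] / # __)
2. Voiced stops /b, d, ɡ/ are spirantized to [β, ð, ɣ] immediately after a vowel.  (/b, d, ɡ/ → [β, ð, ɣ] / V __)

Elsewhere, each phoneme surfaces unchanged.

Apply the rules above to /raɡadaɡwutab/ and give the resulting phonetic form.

/r/ (word-initial) is unaffected → [r].
/a/ (between /r/ and /ɡ/) is unaffected → [a].
Rule 2 applies to /ɡ/ (between /a/ and /a/: immediately after a vowel) → [ɣ].
/a/ stays [a].
/d/ — between /a/ and /a/, immediately after a vowel — surfaces as [ð] (rule 2).
/a/ stays [a].
/ɡ/ (between /a/ and /w/) occurs immediately after a vowel → [ɣ] by rule 2.
/w/ stays [w].
/u/ — not in any rule's target class → [u].
/t/ — between /u/ and /a/; rule 1 does not apply here → [t].
/a/ (between /t/ and /b/): no rule targets it → [a].
/b/ — word-final, immediately after a vowel — surfaces as [β] (rule 2).

[raɣaðaɣwutaβ]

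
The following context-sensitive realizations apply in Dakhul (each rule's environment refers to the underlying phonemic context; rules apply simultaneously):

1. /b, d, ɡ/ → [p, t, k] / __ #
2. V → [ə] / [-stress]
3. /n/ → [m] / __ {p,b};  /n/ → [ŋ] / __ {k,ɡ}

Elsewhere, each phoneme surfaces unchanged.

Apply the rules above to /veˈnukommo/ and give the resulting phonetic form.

/e/ (between /v/ and /n/) occurs in an unstressed syllable → [ə] by rule 2.
/n/ (between /e/ and /u/): rule 3 targets it, but not before a labial or velar stop → unchanged [n].
/u/ (between /n/ and /k/) is in the target of rule 2 but the environment (in an unstressed syllable) is not met → [u].
/o/ meets the environment for rule 2 (in an unstressed syllable) → [ə].
Rule 2 applies to /o/ (word-final: in an unstressed syllable) → [ə].

[vəˈnukəmmə]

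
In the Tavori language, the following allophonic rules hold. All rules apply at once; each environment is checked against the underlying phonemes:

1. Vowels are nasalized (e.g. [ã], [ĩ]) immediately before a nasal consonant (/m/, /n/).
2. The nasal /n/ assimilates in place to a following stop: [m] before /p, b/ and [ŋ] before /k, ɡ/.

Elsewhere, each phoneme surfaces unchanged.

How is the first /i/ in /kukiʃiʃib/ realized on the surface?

/i/ (between /k/ and /ʃ/): rule 1 targets it, but not before a nasal consonant → unchanged [i].

[i]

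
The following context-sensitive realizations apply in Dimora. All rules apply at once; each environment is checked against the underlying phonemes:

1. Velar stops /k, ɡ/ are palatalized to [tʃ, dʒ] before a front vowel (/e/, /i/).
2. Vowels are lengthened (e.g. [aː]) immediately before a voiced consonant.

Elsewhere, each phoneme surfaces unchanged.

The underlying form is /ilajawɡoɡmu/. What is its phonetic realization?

[iːlaːjaːwɡoːɡmu]

Rule 2 applies to /i/ (word-initial: before a voiced consonant) → [iː].
/l/ (between /i/ and /a/): no rule targets it → [l].
/a/ (between /l/ and /j/) occurs before a voiced consonant → [aː] by rule 2.
/j/ (between /a/ and /a/) is unaffected → [j].
/a/ (between /j/ and /w/) occurs before a voiced consonant → [aː] by rule 2.
/w/ — not in any rule's target class → [w].
/ɡ/ (between /w/ and /o/) is in the target of rule 1 but the environment (before a front vowel) is not met → [ɡ].
Rule 2 applies to /o/ (between /ɡ/ and /ɡ/: before a voiced consonant) → [oː].
/ɡ/ (between /o/ and /m/) is in the target of rule 1 but the environment (before a front vowel) is not met → [ɡ].
/m/ (between /ɡ/ and /u/): no rule targets it → [m].
/u/ (word-final) fails the environment for rule 2, so it stays [u].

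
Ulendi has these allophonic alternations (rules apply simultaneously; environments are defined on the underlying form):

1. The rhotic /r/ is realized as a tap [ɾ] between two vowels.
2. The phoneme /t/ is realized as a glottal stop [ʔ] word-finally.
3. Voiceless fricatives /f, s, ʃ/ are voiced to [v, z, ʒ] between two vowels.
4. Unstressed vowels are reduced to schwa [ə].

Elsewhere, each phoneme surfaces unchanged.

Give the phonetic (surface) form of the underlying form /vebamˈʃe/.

/v/ (word-initial): no rule targets it → [v].
/e/ — between /v/ and /b/, in an unstressed syllable — surfaces as [ə] (rule 4).
/b/ — not in any rule's target class → [b].
/a/ — between /b/ and /m/, in an unstressed syllable — surfaces as [ə] (rule 4).
/m/ (between /a/ and /ʃ/): no rule targets it → [m].
/ʃ/ (between /m/ and /e/) is in the target of rule 3 but the environment (between two vowels) is not met → [ʃ].
/e/ (word-final) fails the environment for rule 4, so it stays [e].

[vəbəmˈʃe]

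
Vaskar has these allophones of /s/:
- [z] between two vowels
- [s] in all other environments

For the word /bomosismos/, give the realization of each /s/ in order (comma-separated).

Occurrence 1 (position 5): between two vowels → [z].
Occurrence 2 (position 7): no conditioning environment matches → elsewhere allophone [s].
Occurrence 3 (position 10): no conditioning environment matches → elsewhere allophone [s].

[z], [s], [s]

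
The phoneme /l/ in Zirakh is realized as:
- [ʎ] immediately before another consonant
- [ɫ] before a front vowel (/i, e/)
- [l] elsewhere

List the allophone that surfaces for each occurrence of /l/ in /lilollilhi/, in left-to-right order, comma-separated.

Occurrence 1 (position 1): before a front vowel (/i, e/) → [ɫ].
Occurrence 2 (position 3): no conditioning environment matches → elsewhere allophone [l].
Occurrence 3 (position 5): immediately before another consonant → [ʎ].
Occurrence 4 (position 6): before a front vowel (/i, e/) → [ɫ].
Occurrence 5 (position 8): immediately before another consonant → [ʎ].

[ɫ], [l], [ʎ], [ɫ], [ʎ]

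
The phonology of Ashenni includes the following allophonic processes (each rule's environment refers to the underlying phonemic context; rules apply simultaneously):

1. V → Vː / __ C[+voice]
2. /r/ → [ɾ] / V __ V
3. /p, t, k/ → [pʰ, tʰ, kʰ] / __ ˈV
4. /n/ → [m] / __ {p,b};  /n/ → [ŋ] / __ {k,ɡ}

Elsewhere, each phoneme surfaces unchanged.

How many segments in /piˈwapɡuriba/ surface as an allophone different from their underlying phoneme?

4

Segments that undergo a rule: /i/ → [iː] (rule 1); /u/ → [uː] (rule 1); /r/ → [ɾ] (rule 2); /i/ → [iː] (rule 1).
All other segments surface unchanged.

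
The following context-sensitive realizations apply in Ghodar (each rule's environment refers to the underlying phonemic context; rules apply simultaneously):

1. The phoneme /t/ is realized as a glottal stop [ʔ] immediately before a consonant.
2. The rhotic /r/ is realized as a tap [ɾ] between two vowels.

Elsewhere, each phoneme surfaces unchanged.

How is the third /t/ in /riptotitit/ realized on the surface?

[t]

/t/ — between /i/ and /i/; rule 1 does not apply here → [t].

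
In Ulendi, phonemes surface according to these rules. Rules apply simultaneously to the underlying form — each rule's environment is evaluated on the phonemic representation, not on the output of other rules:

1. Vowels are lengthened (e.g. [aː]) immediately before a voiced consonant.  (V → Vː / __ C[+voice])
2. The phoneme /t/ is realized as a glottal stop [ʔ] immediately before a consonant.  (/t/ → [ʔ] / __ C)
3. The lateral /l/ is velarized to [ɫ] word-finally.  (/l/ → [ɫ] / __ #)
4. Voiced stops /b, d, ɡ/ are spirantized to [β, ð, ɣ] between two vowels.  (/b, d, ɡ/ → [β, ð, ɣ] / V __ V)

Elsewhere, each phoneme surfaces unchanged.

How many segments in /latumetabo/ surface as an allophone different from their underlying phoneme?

3

Segments that undergo a rule: /u/ → [uː] (rule 1); /a/ → [aː] (rule 1); /b/ → [β] (rule 4).
All other segments surface unchanged.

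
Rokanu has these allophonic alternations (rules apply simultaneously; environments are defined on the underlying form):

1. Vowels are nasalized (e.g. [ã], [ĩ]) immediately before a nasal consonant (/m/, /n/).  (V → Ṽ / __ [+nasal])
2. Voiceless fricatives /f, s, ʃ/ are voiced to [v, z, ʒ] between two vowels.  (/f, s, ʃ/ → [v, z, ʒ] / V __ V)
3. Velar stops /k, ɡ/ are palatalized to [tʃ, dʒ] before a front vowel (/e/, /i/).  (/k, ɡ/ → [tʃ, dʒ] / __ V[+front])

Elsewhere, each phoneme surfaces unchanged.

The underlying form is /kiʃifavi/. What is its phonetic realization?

Rule 3 applies to /k/ (word-initial: before a front vowel) → [tʃ].
/i/ (between /k/ and /ʃ/): rule 1 targets it, but not before a nasal consonant → unchanged [i].
Rule 2 applies to /ʃ/ (between /i/ and /i/: between two vowels) → [ʒ].
/i/ (between /ʃ/ and /f/) fails the environment for rule 1, so it stays [i].
/f/ meets the environment for rule 2 (between two vowels) → [v].
/a/ (between /f/ and /v/): rule 1 targets it, but not before a nasal consonant → unchanged [a].
/v/ (between /a/ and /i/): no rule targets it → [v].
/i/ (word-final) is in the target of rule 1 but the environment (before a nasal consonant) is not met → [i].

[tʃiʒivavi]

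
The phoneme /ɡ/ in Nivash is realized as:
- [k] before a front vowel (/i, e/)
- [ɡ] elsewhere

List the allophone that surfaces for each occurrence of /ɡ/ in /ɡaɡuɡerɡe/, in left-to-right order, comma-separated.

Occurrence 1 (position 1): no conditioning environment matches → elsewhere allophone [ɡ].
Occurrence 2 (position 3): no conditioning environment matches → elsewhere allophone [ɡ].
Occurrence 3 (position 5): before a front vowel (/i, e/) → [k].
Occurrence 4 (position 8): before a front vowel (/i, e/) → [k].

[ɡ], [ɡ], [k], [k]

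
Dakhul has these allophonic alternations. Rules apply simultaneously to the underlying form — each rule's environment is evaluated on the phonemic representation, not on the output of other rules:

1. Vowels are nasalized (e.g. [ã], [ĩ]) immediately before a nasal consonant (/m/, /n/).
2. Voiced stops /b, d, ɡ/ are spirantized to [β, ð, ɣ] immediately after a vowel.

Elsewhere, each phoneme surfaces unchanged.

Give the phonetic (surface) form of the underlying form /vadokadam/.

[vaðokaðãm]

/v/ (word-initial) is unaffected → [v].
/a/ (between /v/ and /d/) fails the environment for rule 1, so it stays [a].
Rule 2 applies to /d/ (between /a/ and /o/: immediately after a vowel) → [ð].
/o/ (between /d/ and /k/) is in the target of rule 1 but the environment (before a nasal consonant) is not met → [o].
/k/ stays [k].
/a/ (between /k/ and /d/) is in the target of rule 1 but the environment (before a nasal consonant) is not met → [a].
/d/ (between /a/ and /a/): immediately after a vowel, so rule 2 applies → [ð].
/a/ meets the environment for rule 1 (before a nasal consonant) → [ã].
/m/ (word-final): no rule targets it → [m].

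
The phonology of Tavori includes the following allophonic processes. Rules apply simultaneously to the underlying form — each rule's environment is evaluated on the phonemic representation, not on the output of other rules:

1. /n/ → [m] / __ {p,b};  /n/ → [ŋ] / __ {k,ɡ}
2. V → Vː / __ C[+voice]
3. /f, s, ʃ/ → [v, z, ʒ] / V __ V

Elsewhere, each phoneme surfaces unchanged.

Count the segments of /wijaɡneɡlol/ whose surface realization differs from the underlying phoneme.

Segments that undergo a rule: /i/ → [iː] (rule 2); /a/ → [aː] (rule 2); /e/ → [eː] (rule 2); /o/ → [oː] (rule 2).
All other segments surface unchanged.

4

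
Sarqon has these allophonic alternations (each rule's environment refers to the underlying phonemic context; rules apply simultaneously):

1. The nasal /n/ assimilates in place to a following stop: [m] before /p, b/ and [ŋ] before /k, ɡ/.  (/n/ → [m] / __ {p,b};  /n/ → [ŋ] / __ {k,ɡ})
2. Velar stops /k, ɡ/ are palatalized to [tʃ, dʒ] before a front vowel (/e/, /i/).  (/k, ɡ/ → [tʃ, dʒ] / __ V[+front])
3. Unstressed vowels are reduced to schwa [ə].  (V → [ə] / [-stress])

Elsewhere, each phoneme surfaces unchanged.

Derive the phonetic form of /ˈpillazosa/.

/p/ (word-initial): no rule targets it → [p].
/i/ — between /p/ and /l/; rule 3 does not apply here → [i].
/l/ (between /i/ and /l/) is unaffected → [l].
/l/ (between /l/ and /a/) is unaffected → [l].
/a/ (between /l/ and /z/): in an unstressed syllable, so rule 3 applies → [ə].
/z/ (between /a/ and /o/): no rule targets it → [z].
Rule 3 applies to /o/ (between /z/ and /s/: in an unstressed syllable) → [ə].
/s/ stays [s].
Rule 3 applies to /a/ (word-final: in an unstressed syllable) → [ə].

[ˈpilləzəsə]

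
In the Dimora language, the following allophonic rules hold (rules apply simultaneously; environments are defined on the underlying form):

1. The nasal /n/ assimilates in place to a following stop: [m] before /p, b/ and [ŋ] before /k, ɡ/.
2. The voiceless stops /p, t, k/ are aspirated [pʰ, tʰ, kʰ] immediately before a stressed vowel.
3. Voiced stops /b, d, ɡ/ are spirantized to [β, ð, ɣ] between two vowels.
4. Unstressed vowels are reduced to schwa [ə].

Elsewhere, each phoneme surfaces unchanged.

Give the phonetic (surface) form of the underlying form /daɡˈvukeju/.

[dəɡˈvukəjə]

/d/ (word-initial) fails the environment for rule 3, so it stays [d].
/a/ meets the environment for rule 4 (in an unstressed syllable) → [ə].
/ɡ/ (between /a/ and /v/) is in the target of rule 3 but the environment (between two vowels) is not met → [ɡ].
/v/ (between /ɡ/ and /u/): no rule targets it → [v].
/u/ — between /v/ and /k/; rule 4 does not apply here → [u].
/k/ — between /u/ and /e/; rule 2 does not apply here → [k].
Rule 4 applies to /e/ (between /k/ and /j/: in an unstressed syllable) → [ə].
/j/ (between /e/ and /u/) is unaffected → [j].
Rule 4 applies to /u/ (word-final: in an unstressed syllable) → [ə].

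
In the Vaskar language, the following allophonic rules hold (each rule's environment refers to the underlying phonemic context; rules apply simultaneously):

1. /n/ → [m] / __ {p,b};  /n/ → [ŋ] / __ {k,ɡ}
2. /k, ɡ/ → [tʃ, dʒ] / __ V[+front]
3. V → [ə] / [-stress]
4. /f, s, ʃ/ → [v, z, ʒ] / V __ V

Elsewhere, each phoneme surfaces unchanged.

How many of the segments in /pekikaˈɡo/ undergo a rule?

Segments that undergo a rule: /e/ → [ə] (rule 3); /k/ → [tʃ] (rule 2); /i/ → [ə] (rule 3); /a/ → [ə] (rule 3).
All other segments surface unchanged.

4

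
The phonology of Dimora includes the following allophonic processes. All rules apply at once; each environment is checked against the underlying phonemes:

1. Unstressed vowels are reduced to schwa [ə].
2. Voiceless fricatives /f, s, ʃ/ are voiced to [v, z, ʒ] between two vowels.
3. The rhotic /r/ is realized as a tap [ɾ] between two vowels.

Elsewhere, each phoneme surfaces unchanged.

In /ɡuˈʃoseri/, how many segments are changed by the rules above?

6

Segments that undergo a rule: /u/ → [ə] (rule 1); /ʃ/ → [ʒ] (rule 2); /s/ → [z] (rule 2); /e/ → [ə] (rule 1); /r/ → [ɾ] (rule 3); /i/ → [ə] (rule 1).
All other segments surface unchanged.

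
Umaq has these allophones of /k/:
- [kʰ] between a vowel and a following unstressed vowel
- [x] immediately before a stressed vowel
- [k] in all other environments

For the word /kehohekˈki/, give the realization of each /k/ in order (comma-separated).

Occurrence 1 (position 1): no conditioning environment matches → elsewhere allophone [k].
Occurrence 2 (position 7): no conditioning environment matches → elsewhere allophone [k].
Occurrence 3 (position 8): immediately before a stressed vowel → [x].

[k], [k], [x]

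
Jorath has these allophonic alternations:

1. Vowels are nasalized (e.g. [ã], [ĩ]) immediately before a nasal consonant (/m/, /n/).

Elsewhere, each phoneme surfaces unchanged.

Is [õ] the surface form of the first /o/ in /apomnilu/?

Yes

/o/ meets the environment for rule 1 (before a nasal consonant) → [õ].
The actual realization is [õ], which matches [õ].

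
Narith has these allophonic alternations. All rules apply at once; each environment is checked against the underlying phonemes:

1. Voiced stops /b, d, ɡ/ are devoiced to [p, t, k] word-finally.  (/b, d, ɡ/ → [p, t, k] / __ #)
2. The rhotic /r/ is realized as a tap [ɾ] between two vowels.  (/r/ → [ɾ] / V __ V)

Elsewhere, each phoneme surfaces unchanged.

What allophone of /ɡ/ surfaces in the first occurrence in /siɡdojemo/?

/ɡ/ (between /i/ and /d/) is in the target of rule 1 but the environment (word-finally) is not met → [ɡ].

[ɡ]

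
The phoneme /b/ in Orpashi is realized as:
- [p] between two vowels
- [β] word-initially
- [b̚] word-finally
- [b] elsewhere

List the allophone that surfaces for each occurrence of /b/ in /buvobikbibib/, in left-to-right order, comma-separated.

[β], [p], [b], [p], [b̚]

Occurrence 1 (position 1): word-initially → [β].
Occurrence 2 (position 5): between two vowels → [p].
Occurrence 3 (position 8): no conditioning environment matches → elsewhere allophone [b].
Occurrence 4 (position 10): between two vowels → [p].
Occurrence 5 (position 12): word-finally → [b̚].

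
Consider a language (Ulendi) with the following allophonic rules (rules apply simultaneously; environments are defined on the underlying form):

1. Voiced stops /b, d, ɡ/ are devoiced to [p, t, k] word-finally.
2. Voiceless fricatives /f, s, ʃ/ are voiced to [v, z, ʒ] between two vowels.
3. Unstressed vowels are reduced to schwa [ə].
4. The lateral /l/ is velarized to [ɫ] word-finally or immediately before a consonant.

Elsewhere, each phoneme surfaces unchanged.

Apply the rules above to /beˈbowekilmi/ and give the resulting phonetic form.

/b/ (word-initial): rule 1 targets it, but not word-finally → unchanged [b].
/e/ (between /b/ and /b/): in an unstressed syllable, so rule 3 applies → [ə].
/b/ (between /e/ and /o/) fails the environment for rule 1, so it stays [b].
/o/ — between /b/ and /w/; rule 3 does not apply here → [o].
/w/ stays [w].
/e/ meets the environment for rule 3 (in an unstressed syllable) → [ə].
/k/ stays [k].
/i/ meets the environment for rule 3 (in an unstressed syllable) → [ə].
/l/ meets the environment for rule 4 (word-finally or immediately before a consonant) → [ɫ].
/m/ stays [m].
/i/ — word-final, in an unstressed syllable — surfaces as [ə] (rule 3).

[bəˈbowəkəɫmə]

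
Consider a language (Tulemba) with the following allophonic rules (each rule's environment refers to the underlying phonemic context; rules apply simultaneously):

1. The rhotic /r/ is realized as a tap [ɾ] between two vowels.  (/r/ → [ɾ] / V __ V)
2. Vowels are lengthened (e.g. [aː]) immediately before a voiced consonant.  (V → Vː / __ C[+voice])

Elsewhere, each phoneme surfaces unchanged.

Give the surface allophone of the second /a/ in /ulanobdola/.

/a/ (word-final): rule 2 targets it, but not before a voiced consonant → unchanged [a].

[a]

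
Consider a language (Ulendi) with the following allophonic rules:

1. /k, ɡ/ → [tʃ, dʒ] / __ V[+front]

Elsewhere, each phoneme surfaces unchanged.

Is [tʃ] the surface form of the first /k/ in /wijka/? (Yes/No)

/k/ (between /j/ and /a/) is in the target of rule 1 but the environment (before a front vowel) is not met → [k].
The actual realization is [k], not [tʃ].

No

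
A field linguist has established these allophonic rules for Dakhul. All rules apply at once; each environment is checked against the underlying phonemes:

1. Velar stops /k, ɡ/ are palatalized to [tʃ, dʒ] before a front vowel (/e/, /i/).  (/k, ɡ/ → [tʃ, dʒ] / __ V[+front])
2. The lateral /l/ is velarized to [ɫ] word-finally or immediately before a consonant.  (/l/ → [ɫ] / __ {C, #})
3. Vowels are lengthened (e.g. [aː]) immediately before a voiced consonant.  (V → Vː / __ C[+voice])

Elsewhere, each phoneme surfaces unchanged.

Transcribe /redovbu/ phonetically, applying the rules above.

/r/ (word-initial): no rule targets it → [r].
/e/ — between /r/ and /d/, before a voiced consonant — surfaces as [eː] (rule 3).
/d/ stays [d].
Rule 3 applies to /o/ (between /d/ and /v/: before a voiced consonant) → [oː].
/v/ stays [v].
/b/ — not in any rule's target class → [b].
/u/ (word-final): rule 3 targets it, but not before a voiced consonant → unchanged [u].

[reːdoːvbu]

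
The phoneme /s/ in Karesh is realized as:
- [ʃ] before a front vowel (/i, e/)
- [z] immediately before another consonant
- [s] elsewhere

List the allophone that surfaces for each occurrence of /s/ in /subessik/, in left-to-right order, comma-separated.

[s], [z], [ʃ]

Occurrence 1 (position 1): no conditioning environment matches → elsewhere allophone [s].
Occurrence 2 (position 5): immediately before another consonant → [z].
Occurrence 3 (position 6): before a front vowel (/i, e/) → [ʃ].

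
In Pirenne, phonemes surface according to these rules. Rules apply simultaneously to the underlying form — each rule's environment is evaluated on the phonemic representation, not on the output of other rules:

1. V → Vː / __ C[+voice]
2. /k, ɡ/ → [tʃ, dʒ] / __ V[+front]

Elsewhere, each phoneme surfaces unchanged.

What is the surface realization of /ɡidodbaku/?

/ɡ/ (word-initial): before a front vowel, so rule 2 applies → [dʒ].
/i/ meets the environment for rule 1 (before a voiced consonant) → [iː].
/d/ stays [d].
/o/ (between /d/ and /d/) occurs before a voiced consonant → [oː] by rule 1.
/d/ stays [d].
/b/ (between /d/ and /a/) is unaffected → [b].
/a/ — between /b/ and /k/; rule 1 does not apply here → [a].
/k/ (between /a/ and /u/): rule 2 targets it, but not before a front vowel → unchanged [k].
/u/ — word-final; rule 1 does not apply here → [u].

[dʒiːdoːdbaku]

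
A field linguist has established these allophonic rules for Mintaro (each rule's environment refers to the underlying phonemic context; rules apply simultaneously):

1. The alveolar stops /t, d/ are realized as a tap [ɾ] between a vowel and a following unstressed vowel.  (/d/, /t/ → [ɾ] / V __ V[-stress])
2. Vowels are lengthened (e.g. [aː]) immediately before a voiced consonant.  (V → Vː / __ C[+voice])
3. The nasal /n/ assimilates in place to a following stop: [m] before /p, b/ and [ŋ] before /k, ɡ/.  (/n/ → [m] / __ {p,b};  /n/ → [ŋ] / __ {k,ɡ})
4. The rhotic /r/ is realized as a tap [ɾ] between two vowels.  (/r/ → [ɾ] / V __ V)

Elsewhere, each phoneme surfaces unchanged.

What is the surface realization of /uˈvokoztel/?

[uːˈvokoːzteːl]

Rule 2 applies to /u/ (word-initial: before a voiced consonant) → [uː].
/v/ (between /u/ and /o/): no rule targets it → [v].
/o/ — between /v/ and /k/; rule 2 does not apply here → [o].
/k/ — not in any rule's target class → [k].
/o/ (between /k/ and /z/): before a voiced consonant, so rule 2 applies → [oː].
/z/ stays [z].
/t/ — between /z/ and /e/; rule 1 does not apply here → [t].
/e/ (between /t/ and /l/): before a voiced consonant, so rule 2 applies → [eː].
/l/ (word-final) is unaffected → [l].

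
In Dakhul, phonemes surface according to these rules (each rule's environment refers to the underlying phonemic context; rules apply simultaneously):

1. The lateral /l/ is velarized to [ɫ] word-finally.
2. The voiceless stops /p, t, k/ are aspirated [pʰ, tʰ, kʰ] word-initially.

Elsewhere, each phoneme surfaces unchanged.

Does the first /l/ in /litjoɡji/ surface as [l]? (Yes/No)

/l/ — word-initial; rule 1 does not apply here → [l].
The actual realization is [l], which matches [l].

Yes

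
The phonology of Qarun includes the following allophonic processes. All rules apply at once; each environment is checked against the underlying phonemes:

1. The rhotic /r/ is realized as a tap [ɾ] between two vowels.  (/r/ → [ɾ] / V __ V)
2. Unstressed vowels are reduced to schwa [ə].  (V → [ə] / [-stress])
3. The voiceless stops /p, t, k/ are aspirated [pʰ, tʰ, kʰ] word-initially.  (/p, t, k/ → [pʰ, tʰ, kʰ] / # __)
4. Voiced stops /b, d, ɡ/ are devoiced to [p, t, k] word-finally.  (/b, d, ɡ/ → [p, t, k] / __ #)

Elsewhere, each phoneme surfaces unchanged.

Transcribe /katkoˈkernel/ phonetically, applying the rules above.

Rule 3 applies to /k/ (word-initial: word-initially) → [kʰ].
/a/ — between /k/ and /t/, in an unstressed syllable — surfaces as [ə] (rule 2).
/t/ (between /a/ and /k/) fails the environment for rule 3, so it stays [t].
/k/ (between /t/ and /o/) is in the target of rule 3 but the environment (word-initially) is not met → [k].
Rule 2 applies to /o/ (between /k/ and /k/: in an unstressed syllable) → [ə].
/k/ — between /o/ and /e/; rule 3 does not apply here → [k].
/e/ (between /k/ and /r/) is in the target of rule 2 but the environment (in an unstressed syllable) is not met → [e].
/r/ — between /e/ and /n/; rule 1 does not apply here → [r].
Rule 2 applies to /e/ (between /n/ and /l/: in an unstressed syllable) → [ə].

[kʰətkəˈkernəl]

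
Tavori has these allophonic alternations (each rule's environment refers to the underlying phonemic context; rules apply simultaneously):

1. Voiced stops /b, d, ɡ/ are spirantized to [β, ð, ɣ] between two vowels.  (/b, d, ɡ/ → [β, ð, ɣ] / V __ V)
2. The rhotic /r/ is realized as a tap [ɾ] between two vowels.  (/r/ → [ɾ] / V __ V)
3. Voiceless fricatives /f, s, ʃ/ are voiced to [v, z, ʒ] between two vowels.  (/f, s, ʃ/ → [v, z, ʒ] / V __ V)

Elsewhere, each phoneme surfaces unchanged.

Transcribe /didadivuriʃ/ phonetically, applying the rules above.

[diðaðivuɾiʃ]

/d/ (word-initial): rule 1 targets it, but not between two vowels → unchanged [d].
/i/ (between /d/ and /d/) is unaffected → [i].
/d/ (between /i/ and /a/): between two vowels, so rule 1 applies → [ð].
/a/ (between /d/ and /d/) is unaffected → [a].
/d/ (between /a/ and /i/) occurs between two vowels → [ð] by rule 1.
/i/ (between /d/ and /v/) is unaffected → [i].
/v/ — not in any rule's target class → [v].
/u/ — not in any rule's target class → [u].
Rule 2 applies to /r/ (between /u/ and /i/: between two vowels) → [ɾ].
/i/ (between /r/ and /ʃ/): no rule targets it → [i].
/ʃ/ (word-final): rule 3 targets it, but not between two vowels → unchanged [ʃ].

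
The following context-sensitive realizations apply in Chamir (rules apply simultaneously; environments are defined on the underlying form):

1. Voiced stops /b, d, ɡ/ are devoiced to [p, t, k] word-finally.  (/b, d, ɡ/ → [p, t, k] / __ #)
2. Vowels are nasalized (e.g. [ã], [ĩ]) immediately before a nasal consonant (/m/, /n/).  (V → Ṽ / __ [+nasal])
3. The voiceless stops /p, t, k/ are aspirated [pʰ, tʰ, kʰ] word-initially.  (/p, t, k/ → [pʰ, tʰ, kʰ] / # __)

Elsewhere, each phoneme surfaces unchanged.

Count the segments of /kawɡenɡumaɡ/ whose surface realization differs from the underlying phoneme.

4

Segments that undergo a rule: /k/ → [kʰ] (rule 3); /e/ → [ẽ] (rule 2); /u/ → [ũ] (rule 2); /ɡ/ → [k] (rule 1).
All other segments surface unchanged.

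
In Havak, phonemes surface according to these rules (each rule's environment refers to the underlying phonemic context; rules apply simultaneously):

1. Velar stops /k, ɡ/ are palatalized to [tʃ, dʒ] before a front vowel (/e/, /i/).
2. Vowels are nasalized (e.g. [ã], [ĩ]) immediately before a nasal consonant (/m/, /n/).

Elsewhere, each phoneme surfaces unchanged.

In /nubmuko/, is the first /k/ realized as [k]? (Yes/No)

Yes

/k/ (between /u/ and /o/) fails the environment for rule 1, so it stays [k].
The actual realization is [k], which matches [k].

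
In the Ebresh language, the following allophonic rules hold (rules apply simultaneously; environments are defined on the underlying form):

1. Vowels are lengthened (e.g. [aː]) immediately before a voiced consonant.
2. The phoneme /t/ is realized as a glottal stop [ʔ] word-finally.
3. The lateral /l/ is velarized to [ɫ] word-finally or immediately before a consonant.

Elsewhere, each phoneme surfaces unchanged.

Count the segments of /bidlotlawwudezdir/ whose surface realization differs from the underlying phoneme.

5

Segments that undergo a rule: /i/ → [iː] (rule 1); /a/ → [aː] (rule 1); /u/ → [uː] (rule 1); /e/ → [eː] (rule 1); /i/ → [iː] (rule 1).
All other segments surface unchanged.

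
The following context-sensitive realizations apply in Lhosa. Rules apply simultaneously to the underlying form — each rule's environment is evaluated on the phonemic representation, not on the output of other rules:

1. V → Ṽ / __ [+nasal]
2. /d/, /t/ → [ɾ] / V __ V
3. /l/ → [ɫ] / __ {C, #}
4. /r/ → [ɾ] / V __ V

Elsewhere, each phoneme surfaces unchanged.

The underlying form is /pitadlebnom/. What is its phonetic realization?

/p/ — not in any rule's target class → [p].
/i/ (between /p/ and /t/): rule 1 targets it, but not before a nasal consonant → unchanged [i].
/t/ — between /i/ and /a/, between two vowels — surfaces as [ɾ] (rule 2).
/a/ (between /t/ and /d/): rule 1 targets it, but not before a nasal consonant → unchanged [a].
/d/ (between /a/ and /l/): rule 2 targets it, but not between two vowels → unchanged [d].
/l/ (between /d/ and /e/): rule 3 targets it, but not word-finally or immediately before a consonant → unchanged [l].
/e/ (between /l/ and /b/) fails the environment for rule 1, so it stays [e].
/b/ (between /e/ and /n/): no rule targets it → [b].
/n/ (between /b/ and /o/): no rule targets it → [n].
/o/ meets the environment for rule 1 (before a nasal consonant) → [õ].
/m/ (word-final): no rule targets it → [m].

[piɾadlebnõm]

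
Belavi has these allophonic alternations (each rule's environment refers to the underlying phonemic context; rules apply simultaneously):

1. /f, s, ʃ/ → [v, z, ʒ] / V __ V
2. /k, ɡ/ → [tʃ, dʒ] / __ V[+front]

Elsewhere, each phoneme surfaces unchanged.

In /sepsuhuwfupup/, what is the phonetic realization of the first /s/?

/s/ — word-initial; rule 1 does not apply here → [s].

[s]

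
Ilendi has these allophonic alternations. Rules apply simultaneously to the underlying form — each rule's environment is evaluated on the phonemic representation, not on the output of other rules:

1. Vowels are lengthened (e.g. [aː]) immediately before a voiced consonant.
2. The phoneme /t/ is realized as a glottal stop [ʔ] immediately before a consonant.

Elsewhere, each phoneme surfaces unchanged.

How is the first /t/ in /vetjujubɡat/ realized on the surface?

Rule 2 applies to /t/ (between /e/ and /j/: immediately before a consonant) → [ʔ].

[ʔ]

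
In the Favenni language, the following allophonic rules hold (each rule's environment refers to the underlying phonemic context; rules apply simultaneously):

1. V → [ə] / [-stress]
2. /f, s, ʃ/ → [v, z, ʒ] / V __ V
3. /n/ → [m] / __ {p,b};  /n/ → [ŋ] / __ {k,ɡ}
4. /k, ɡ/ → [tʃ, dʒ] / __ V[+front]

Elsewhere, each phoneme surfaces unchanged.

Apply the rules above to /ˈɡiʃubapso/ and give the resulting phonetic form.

/ɡ/ (word-initial) occurs before a front vowel → [dʒ] by rule 4.
/i/ (between /ɡ/ and /ʃ/) fails the environment for rule 1, so it stays [i].
Rule 2 applies to /ʃ/ (between /i/ and /u/: between two vowels) → [ʒ].
/u/ (between /ʃ/ and /b/): in an unstressed syllable, so rule 1 applies → [ə].
/b/ (between /u/ and /a/) is unaffected → [b].
/a/ (between /b/ and /p/) occurs in an unstressed syllable → [ə] by rule 1.
/p/ — not in any rule's target class → [p].
/s/ (between /p/ and /o/): rule 2 targets it, but not between two vowels → unchanged [s].
/o/ meets the environment for rule 1 (in an unstressed syllable) → [ə].

[ˈdʒiʒəbəpsə]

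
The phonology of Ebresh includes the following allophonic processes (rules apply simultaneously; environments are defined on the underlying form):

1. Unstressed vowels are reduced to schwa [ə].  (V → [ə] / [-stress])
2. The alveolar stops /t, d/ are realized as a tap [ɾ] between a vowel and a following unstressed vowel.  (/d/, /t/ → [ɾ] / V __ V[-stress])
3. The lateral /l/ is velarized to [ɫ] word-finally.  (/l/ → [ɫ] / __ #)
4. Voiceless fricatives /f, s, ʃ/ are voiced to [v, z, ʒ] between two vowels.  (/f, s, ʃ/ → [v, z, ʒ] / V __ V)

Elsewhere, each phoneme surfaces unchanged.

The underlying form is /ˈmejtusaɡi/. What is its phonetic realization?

/m/ (word-initial): no rule targets it → [m].
/e/ (between /m/ and /j/) is in the target of rule 1 but the environment (in an unstressed syllable) is not met → [e].
/j/ (between /e/ and /t/) is unaffected → [j].
/t/ (between /j/ and /u/): rule 2 targets it, but not between a vowel and a following unstressed vowel → unchanged [t].
/u/ (between /t/ and /s/): in an unstressed syllable, so rule 1 applies → [ə].
/s/ — between /u/ and /a/, between two vowels — surfaces as [z] (rule 4).
Rule 1 applies to /a/ (between /s/ and /ɡ/: in an unstressed syllable) → [ə].
/ɡ/ (between /a/ and /i/): no rule targets it → [ɡ].
Rule 1 applies to /i/ (word-final: in an unstressed syllable) → [ə].

[ˈmejtəzəɡə]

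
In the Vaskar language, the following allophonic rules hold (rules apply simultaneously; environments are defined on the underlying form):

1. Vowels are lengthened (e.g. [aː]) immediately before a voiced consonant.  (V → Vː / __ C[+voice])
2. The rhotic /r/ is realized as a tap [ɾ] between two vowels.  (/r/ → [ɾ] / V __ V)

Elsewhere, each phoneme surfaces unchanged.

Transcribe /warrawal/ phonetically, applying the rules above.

[waːrraːwaːl]

/a/ (between /w/ and /r/): before a voiced consonant, so rule 1 applies → [aː].
/r/ (between /a/ and /r/): rule 2 targets it, but not between two vowels → unchanged [r].
/r/ — between /r/ and /a/; rule 2 does not apply here → [r].
Rule 1 applies to /a/ (between /r/ and /w/: before a voiced consonant) → [aː].
/a/ (between /w/ and /l/): before a voiced consonant, so rule 1 applies → [aː].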